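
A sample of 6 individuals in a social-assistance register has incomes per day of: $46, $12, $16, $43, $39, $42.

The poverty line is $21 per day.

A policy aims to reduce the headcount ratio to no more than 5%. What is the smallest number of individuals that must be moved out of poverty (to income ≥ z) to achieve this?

2

2 of the 6 individuals are poor, so H = 2/6 = 0.333.
A headcount ratio of at most 5% allows at most ⌊0.05 × 6⌋ = 0 poor individuals.
So at least 2 − 0 = 2 must be lifted.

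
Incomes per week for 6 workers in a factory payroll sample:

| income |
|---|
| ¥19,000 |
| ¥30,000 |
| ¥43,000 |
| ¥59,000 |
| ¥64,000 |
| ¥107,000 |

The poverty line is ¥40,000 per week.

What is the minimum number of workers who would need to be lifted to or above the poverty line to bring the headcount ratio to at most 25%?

2 of the 6 workers are poor, so H = 2/6 = 0.333.
A headcount ratio of at most 25% allows at most ⌊0.25 × 6⌋ = 1 poor workers.
So at least 2 − 1 = 1 must be lifted.

1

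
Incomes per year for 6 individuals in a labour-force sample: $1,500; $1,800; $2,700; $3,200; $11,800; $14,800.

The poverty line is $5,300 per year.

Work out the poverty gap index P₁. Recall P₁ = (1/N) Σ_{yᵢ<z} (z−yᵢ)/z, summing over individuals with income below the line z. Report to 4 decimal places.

Incomes under z: $1,500, $1,800, $2,700, $3,200 (q = 4 of N = 6).
Shortfall ratios: (5300−1500)/5300 = 0.7170; (5300−1800)/5300 = 0.6604; (5300−2700)/5300 = 0.4906; (5300−3200)/5300 = 0.3962.
Σ = 2.264151. Dividing by the full population N = 6 gives P₁ = 0.3774.

0.3774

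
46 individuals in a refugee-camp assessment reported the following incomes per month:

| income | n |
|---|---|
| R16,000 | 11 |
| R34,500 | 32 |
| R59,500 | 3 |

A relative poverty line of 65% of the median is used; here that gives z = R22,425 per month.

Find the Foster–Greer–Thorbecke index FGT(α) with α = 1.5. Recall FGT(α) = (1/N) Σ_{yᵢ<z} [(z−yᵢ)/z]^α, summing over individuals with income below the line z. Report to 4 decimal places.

0.0367

Below z: 11×R16,000 (q = 11 of N = 46).
Relative gaps: (22425−16000)/22425 = 0.2865 (×11).
Raised to α = 1.5: 0.15336 (×11).
Sum = 1.686956; FGT(1.5) = 1.686956 / 46 = 0.0367.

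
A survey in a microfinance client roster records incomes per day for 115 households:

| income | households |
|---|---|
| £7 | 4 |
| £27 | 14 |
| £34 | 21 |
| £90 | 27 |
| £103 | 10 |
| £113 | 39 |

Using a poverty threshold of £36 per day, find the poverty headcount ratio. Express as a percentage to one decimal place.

39 of the 115 households have income below £36.
H = 39/115 = 33.9%.

33.9%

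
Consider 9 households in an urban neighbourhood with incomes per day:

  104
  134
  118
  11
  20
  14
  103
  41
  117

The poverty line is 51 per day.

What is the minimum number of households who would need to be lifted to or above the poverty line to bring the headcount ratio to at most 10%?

4

Currently q = 4 of N = 9 are below the line (H = 0.444).
A headcount ratio of at most 10% allows at most ⌊0.10 × 9⌋ = 0 poor households.
So at least 4 − 0 = 4 must be lifted.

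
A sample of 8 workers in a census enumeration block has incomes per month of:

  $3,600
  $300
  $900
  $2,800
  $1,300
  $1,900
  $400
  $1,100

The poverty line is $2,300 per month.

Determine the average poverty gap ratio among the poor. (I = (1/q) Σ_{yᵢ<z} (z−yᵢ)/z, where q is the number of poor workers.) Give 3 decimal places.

0.572

Incomes under z: $300, $400, $900, $1,100, $1,300, $1,900 (q = 6 of N = 8).
Relative gaps: 0.8696, 0.8261, 0.6087, 0.5217, 0.4348, 0.1739; sum = 3.434783.
The income-gap ratio divides by q (the poor only): 3.434783 / 6 = 0.572.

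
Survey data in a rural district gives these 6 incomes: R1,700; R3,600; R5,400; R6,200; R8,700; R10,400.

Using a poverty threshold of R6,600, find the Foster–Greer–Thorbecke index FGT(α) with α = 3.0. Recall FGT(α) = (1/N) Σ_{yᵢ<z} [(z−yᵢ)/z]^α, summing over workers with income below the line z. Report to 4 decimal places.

0.0849

Below z: R1,700, R3,600, R5,400, R6,200 (q = 4 of N = 6).
Shortfall ratios: (6600−1700)/6600 = 0.7424; (6600−3600)/6600 = 0.4545; (6600−5400)/6600 = 0.1818; (6600−6200)/6600 = 0.0606.
Raised to α = 3.0: 0.40922; 0.09391; 0.00601; 0.00022.
Sum = 0.509367; FGT(3.0) = 0.509367 / 6 = 0.0849.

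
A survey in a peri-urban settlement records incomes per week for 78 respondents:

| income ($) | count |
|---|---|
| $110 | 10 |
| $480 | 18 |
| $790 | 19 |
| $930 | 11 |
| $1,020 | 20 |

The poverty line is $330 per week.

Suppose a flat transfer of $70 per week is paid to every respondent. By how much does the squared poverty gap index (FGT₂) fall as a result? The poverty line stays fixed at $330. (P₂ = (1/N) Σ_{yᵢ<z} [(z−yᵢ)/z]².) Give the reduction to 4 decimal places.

0.0305

Before: below the line — 10×$110; squared poverty gap index (FGT₂) = 0.056980.
After the $70 transfer: below the line — 10×$180; squared poverty gap index (FGT₂) = 0.026489.
Reduction = 0.056980 − 0.026489 = 0.0305.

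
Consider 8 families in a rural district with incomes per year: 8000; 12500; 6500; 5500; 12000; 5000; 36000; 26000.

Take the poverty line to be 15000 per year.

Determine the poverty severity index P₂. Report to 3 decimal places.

0.182

Below z: 5000, 5500, 6500, 8000, 12000, 12500 (q = 6 of N = 8).
Shortfall ratios: (15000−5000)/15000 = 0.6667; (15000−5500)/15000 = 0.6333; (15000−6500)/15000 = 0.5667; (15000−8000)/15000 = 0.4667; (15000−12000)/15000 = 0.2000; (15000−12500)/15000 = 0.1667.
Squared: 0.4444; 0.4011; 0.3211; 0.2178; 0.0400; 0.0278.
Sum = 1.452222; P₂ = 1.452222 / 8 = 0.182.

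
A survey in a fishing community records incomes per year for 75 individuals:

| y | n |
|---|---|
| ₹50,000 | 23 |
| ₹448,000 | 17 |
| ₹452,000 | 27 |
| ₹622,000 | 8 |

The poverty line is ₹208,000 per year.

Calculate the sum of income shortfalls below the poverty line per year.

₹3,634,000

Below z: 23×₹50,000 (q = 23 of N = 75).
Individual gaps: 23×(208000−50000) = 3634000.
Aggregate gap = ₹3,634,000.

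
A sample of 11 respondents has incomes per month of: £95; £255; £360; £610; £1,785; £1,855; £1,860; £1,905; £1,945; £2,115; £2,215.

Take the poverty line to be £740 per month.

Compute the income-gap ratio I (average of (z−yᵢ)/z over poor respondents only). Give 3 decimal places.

Below z: £95, £255, £360, £610 (q = 4 of N = 11).
Shortfall ratios (z−y)/z: 0.8716, 0.6554, 0.5135, 0.1757; sum = 2.216216.
I averages over the q = 4 poor units only: 2.216216 / 4 = 0.554.

0.554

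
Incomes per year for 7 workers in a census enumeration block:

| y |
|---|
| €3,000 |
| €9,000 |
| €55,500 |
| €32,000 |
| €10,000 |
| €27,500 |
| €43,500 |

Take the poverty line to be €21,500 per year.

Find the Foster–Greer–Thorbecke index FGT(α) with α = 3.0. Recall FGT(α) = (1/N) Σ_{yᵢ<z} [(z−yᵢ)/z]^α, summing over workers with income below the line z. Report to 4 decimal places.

0.1409

Below the line: €3,000, €9,000, €10,000 (q = 3 of N = 7).
Relative gaps: (21500−3000)/21500 = 0.8605; (21500−9000)/21500 = 0.5814; (21500−10000)/21500 = 0.5349.
Raised to α = 3.0: 0.63709; 0.19652; 0.15303.
Sum = 0.986643; FGT(3.0) = 0.986643 / 7 = 0.1409.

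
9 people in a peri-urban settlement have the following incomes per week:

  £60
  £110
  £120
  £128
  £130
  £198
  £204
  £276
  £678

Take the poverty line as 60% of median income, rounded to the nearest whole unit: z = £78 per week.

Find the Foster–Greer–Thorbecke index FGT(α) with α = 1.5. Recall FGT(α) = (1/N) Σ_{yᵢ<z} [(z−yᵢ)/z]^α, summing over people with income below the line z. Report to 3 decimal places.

Poor units: £60 (q = 1 of N = 9).
Shortfall ratios: (78−60)/78 = 0.2308.
Raised to α = 1.5: 0.11086.
Sum = 0.110858; FGT(1.5) = 0.110858 / 9 = 0.012.

0.012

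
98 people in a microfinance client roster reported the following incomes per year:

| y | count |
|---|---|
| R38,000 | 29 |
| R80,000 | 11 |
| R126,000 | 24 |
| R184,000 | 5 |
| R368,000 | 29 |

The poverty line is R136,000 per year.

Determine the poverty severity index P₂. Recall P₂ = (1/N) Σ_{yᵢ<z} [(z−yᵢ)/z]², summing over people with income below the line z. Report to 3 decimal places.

Below z: 29×R38,000, 11×R80,000, 24×R126,000 (q = 64 of N = 98).
Normalized shortfalls: (136000−38000)/136000 = 0.7206 (×29); (136000−80000)/136000 = 0.4118 (×11); (136000−126000)/136000 = 0.0735 (×24).
Squared: 0.5192 (×29); 0.1696 (×11); 0.0054 (×24).
Sum = 17.052984; P₂ = 17.052984 / 98 = 0.174.

0.174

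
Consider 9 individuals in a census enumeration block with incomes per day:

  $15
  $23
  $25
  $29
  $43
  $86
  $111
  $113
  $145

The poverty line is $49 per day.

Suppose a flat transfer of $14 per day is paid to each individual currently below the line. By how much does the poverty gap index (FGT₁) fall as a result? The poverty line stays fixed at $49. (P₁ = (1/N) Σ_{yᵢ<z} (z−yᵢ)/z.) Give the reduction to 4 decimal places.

0.1406

Before: below the line — $15, $23, $25, $29, $43; poverty gap index (FGT₁) = 0.249433.
After the $14 transfer: below the line — $29, $37, $39, $43; poverty gap index (FGT₁) = 0.108844.
Reduction = 0.249433 − 0.108844 = 0.1406.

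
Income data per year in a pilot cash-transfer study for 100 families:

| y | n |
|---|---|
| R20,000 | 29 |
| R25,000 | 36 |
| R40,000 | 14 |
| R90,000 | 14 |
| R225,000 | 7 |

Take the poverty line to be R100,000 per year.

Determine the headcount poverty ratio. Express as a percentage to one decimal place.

93.0%

93 of the 100 families have income below R100,000.
H = 93/100 = 93.0%.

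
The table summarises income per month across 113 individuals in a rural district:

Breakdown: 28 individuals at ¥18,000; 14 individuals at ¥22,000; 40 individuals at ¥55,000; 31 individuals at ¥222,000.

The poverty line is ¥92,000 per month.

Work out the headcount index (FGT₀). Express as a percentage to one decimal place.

82 of the 113 individuals have income below ¥92,000.
H = 82/113 = 72.6%.

72.6%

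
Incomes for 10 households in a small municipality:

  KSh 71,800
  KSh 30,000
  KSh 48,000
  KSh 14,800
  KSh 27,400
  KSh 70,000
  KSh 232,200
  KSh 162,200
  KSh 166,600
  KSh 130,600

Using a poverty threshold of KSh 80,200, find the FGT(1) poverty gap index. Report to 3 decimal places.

Below z: KSh 14,800, KSh 27,400, KSh 30,000, KSh 48,000, KSh 70,000, KSh 71,800 (q = 6 of N = 10).
Normalized shortfalls: (80200−14800)/80200 = 0.8155; (80200−27400)/80200 = 0.6584; (80200−30000)/80200 = 0.6259; (80200−48000)/80200 = 0.4015; (80200−70000)/80200 = 0.1272; (80200−71800)/80200 = 0.1047.
Sum of shortfalls = 2.733167; P₁ averages over all N: 2.733167 / 10 = 0.273.

0.273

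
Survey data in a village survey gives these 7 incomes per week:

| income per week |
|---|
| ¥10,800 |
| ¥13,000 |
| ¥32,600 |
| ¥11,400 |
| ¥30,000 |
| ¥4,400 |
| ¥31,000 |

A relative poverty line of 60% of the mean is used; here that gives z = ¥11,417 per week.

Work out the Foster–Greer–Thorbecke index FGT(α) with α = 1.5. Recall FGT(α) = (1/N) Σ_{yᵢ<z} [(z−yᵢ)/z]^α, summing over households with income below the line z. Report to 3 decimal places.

0.071

Incomes under z: ¥4,400, ¥10,800, ¥11,400 (q = 3 of N = 7).
Normalized shortfalls: (11417−4400)/11417 = 0.6146; (11417−10800)/11417 = 0.0540; (11417−11400)/11417 = 0.0015.
Raised to α = 1.5: 0.48184; 0.01256; 0.00006.
Sum = 0.494457; FGT(1.5) = 0.494457 / 7 = 0.071.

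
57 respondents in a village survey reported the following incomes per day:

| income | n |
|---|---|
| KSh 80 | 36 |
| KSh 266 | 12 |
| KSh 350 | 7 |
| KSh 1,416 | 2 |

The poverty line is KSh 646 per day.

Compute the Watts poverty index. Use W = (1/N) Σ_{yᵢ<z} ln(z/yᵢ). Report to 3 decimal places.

Poor units: 36×KSh 80, 12×KSh 266, 7×KSh 350 (q = 55 of N = 57).
Log gaps: ln(646/80) = 2.0888 (×36); ln(646/266) = 0.8873 (×12); ln(646/350) = 0.6129 (×7).
W = 90.133526 / 57 = 1.581.

1.581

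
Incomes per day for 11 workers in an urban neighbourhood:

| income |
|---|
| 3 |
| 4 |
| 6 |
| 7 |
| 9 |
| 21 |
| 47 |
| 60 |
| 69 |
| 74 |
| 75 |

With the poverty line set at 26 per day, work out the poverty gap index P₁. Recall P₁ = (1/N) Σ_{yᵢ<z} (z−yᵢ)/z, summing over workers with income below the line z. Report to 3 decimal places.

Below the line: 3, 4, 6, 7, 9, 21 (q = 6 of N = 11).
Normalized shortfalls: (26−3)/26 = 0.8846; (26−4)/26 = 0.8462; (26−6)/26 = 0.7692; (26−7)/26 = 0.7308; (26−9)/26 = 0.6538; (26−21)/26 = 0.1923.
Σ = 4.076923. Dividing by the full population N = 11 gives P₁ = 0.371.

0.371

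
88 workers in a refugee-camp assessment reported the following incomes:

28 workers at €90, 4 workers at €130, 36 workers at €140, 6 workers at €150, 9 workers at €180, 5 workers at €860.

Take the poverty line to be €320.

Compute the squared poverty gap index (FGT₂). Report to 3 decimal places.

Incomes under z: 28×€90, 4×€130, 36×€140, 6×€150, 9×€180 (q = 83 of N = 88).
Shortfall ratios: (320−90)/320 = 0.7188 (×28); (320−130)/320 = 0.5938 (×4); (320−140)/320 = 0.5625 (×36); (320−150)/320 = 0.5312 (×6); (320−180)/320 = 0.4375 (×9).
Squared: 0.5166 (×28); 0.3525 (×4); 0.3164 (×36); 0.2822 (×6); 0.1914 (×9).
Sum = 30.681641; P₂ = 30.681641 / 88 = 0.349.

0.349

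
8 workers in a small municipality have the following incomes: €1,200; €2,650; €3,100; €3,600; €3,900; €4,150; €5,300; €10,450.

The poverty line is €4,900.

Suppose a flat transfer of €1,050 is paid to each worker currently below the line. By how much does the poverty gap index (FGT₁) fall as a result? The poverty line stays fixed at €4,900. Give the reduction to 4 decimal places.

0.1518

Before: below the line — €1,200, €2,650, €3,100, €3,600, €3,900, €4,150; poverty gap index (FGT₁) = 0.275510.
After the €1,050 transfer: below the line — €2,250, €3,700, €4,150, €4,650; poverty gap index (FGT₁) = 0.123724.
Reduction = 0.275510 − 0.123724 = 0.1518.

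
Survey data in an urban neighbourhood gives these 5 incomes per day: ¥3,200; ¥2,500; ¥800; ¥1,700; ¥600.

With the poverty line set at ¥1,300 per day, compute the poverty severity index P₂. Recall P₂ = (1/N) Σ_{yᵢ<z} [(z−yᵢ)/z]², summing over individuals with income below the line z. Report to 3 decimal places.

Below the line: ¥600, ¥800 (q = 2 of N = 5).
Gap ratios (z−y)/z: (1300−600)/1300 = 0.5385; (1300−800)/1300 = 0.3846.
Squared: 0.2899; 0.1479.
Sum = 0.437870; P₂ = 0.437870 / 5 = 0.088.

0.088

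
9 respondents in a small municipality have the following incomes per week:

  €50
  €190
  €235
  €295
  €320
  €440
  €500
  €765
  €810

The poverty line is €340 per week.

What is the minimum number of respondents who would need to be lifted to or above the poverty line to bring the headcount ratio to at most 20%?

4

Currently q = 5 of N = 9 are below the line (H = 0.556).
A headcount ratio of at most 20% allows at most ⌊0.20 × 9⌋ = 1 poor respondents.
So at least 5 − 1 = 4 must be lifted.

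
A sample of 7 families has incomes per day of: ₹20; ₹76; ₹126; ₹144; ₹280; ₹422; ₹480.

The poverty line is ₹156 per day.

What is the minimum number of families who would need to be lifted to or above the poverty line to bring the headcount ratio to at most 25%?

Currently q = 4 of N = 7 are below the line (H = 0.571).
A headcount ratio of at most 25% allows at most ⌊0.25 × 7⌋ = 1 poor families.
So at least 4 − 1 = 3 must be lifted.

3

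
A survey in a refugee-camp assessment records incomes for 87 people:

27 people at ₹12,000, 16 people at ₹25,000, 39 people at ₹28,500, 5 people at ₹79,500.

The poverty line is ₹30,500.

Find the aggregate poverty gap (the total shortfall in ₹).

Incomes under z: 27×₹12,000, 16×₹25,000, 39×₹28,500 (q = 82 of N = 87).
Individual gaps: 27×(30500−12000) = 499500; 16×(30500−25000) = 88000; 39×(30500−28500) = 78000.
Aggregate gap = ₹665,500.

₹665,500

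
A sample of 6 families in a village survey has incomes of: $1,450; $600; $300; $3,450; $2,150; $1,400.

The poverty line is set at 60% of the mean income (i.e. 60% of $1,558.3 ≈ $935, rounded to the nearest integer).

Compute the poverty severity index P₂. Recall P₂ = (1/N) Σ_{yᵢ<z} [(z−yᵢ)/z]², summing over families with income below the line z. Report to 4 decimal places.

Incomes under z: $300, $600 (q = 2 of N = 6).
Relative gaps: (935−300)/935 = 0.6791; (935−600)/935 = 0.3583.
Squared: 0.4612; 0.1284.
Sum = 0.589608; P₂ = 0.589608 / 6 = 0.0983.

0.0983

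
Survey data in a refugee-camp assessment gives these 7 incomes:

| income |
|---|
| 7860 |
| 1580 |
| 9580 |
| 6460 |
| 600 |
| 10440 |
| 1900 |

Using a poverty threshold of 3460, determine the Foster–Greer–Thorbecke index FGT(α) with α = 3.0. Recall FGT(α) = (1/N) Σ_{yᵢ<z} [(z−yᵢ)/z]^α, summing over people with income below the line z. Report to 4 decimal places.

0.1167

Below the line: 600, 1580, 1900 (q = 3 of N = 7).
Gap ratios (z−y)/z: (3460−600)/3460 = 0.8266; (3460−1580)/3460 = 0.5434; (3460−1900)/3460 = 0.4509.
Raised to α = 3.0: 0.56477; 0.16042; 0.09165.
Sum = 0.816835; FGT(3.0) = 0.816835 / 7 = 0.1167.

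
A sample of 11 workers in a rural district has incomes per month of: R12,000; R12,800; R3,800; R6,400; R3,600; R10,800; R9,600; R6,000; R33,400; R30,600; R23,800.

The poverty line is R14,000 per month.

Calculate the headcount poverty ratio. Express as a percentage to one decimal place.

72.7%

8 of the 11 workers have income below R14,000.
H = 8/11 = 72.7%.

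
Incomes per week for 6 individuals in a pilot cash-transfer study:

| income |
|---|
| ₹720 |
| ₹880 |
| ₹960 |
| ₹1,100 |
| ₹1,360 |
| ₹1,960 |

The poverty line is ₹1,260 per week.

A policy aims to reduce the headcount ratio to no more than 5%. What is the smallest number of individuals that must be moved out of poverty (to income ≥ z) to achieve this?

4 of the 6 individuals are poor, so H = 4/6 = 0.667.
A headcount ratio of at most 5% allows at most ⌊0.05 × 6⌋ = 0 poor individuals.
So at least 4 − 0 = 4 must be lifted.

4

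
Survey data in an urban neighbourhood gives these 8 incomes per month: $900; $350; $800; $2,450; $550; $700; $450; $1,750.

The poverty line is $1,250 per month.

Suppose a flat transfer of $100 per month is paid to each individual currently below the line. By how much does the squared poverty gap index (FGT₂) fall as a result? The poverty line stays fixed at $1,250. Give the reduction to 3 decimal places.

Before: below the line — $350, $450, $550, $700, $800, $900; squared poverty gap index (FGT₂) = 0.20540.
After the $100 transfer: below the line — $450, $550, $650, $800, $900, $1,000; squared poverty gap index (FGT₂) = 0.15020.
Reduction = 0.20540 − 0.15020 = 0.055.

0.055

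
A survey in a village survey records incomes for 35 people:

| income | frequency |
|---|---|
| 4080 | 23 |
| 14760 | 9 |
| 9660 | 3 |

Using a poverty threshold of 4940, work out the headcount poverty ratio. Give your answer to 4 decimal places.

23 of the 35 people have income below 4940.
H = 23/35 = 0.6571.

0.6571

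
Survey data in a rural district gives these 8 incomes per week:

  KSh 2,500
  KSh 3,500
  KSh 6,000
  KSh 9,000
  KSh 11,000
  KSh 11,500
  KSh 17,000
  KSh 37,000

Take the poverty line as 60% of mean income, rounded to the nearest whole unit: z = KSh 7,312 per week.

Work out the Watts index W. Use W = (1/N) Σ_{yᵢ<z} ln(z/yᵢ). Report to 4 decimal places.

0.2510

Incomes under z: KSh 2,500, KSh 3,500, KSh 6,000 (q = 3 of N = 8).
Log gaps: ln(7312/2500) = 1.0732; ln(7312/3500) = 0.7368; ln(7312/6000) = 0.1978.
W = 2.007737 / 8 = 0.2510.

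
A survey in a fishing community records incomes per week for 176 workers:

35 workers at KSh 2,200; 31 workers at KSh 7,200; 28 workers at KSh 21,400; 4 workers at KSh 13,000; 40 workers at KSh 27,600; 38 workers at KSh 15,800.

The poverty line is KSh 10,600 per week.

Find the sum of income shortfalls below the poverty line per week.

Incomes under z: 35×KSh 2,200, 31×KSh 7,200 (q = 66 of N = 176).
Individual gaps: 35×(10600−2200) = 294000; 31×(10600−7200) = 105400.
Aggregate gap = KSh 399,400.

KSh 399,400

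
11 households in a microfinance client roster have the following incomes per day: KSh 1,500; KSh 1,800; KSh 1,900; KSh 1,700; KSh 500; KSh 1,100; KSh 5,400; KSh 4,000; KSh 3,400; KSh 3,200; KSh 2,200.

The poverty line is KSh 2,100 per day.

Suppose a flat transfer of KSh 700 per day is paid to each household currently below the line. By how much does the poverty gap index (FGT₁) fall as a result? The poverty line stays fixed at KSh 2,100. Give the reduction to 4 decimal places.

Before: below the line — KSh 500, KSh 1,100, KSh 1,500, KSh 1,700, KSh 1,800, KSh 1,900; poverty gap index (FGT₁) = 0.177489.
After the KSh 700 transfer: below the line — KSh 1,200, KSh 1,800; poverty gap index (FGT₁) = 0.051948.
Reduction = 0.177489 − 0.051948 = 0.1255.

0.1255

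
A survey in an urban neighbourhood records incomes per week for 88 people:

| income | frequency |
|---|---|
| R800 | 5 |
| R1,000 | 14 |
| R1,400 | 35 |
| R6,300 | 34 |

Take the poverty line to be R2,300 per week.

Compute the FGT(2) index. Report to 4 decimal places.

0.1359

Incomes under z: 5×R800, 14×R1,000, 35×R1,400 (q = 54 of N = 88).
Normalized shortfalls: (2300−800)/2300 = 0.6522 (×5); (2300−1000)/2300 = 0.5652 (×14); (2300−1400)/2300 = 0.3913 (×35).
Squared: 0.4253 (×5); 0.3195 (×14); 0.1531 (×35).
Sum = 11.958412; P₂ = 11.958412 / 88 = 0.1359.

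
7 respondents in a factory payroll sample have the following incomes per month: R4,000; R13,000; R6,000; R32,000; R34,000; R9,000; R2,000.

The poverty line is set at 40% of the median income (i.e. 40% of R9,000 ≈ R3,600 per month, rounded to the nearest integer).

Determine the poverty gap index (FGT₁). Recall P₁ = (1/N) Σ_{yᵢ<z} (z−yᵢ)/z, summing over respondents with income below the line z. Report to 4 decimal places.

0.0635

Below the line: R2,000 (q = 1 of N = 7).
Relative gaps: (3600−2000)/3600 = 0.4444.
Σ = 0.444444. Dividing by the full population N = 7 gives P₁ = 0.0635.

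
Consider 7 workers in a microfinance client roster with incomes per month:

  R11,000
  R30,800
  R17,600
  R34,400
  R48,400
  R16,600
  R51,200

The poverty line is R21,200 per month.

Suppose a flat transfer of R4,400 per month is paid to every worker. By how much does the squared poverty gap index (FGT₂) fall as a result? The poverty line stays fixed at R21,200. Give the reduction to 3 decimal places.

Before: below the line — R11,000, R16,600, R17,600; squared poverty gap index (FGT₂) = 0.04391.
After the R4,400 transfer: below the line — R15,400, R21,000; squared poverty gap index (FGT₂) = 0.01071.
Reduction = 0.04391 − 0.01071 = 0.033.

0.033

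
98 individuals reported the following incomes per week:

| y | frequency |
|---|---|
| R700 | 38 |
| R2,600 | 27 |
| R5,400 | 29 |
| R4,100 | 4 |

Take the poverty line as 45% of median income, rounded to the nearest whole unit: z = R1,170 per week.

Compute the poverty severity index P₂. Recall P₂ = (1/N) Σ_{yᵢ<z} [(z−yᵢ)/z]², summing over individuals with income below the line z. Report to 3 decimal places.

0.063

Below the line: 38×R700 (q = 38 of N = 98).
Relative gaps: (1170−700)/1170 = 0.4017 (×38).
Squared: 0.1614 (×38).
Sum = 6.132077; P₂ = 6.132077 / 98 = 0.063.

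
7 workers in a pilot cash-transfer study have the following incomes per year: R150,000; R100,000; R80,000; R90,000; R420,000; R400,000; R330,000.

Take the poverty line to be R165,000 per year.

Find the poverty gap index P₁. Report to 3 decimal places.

Poor units: R80,000, R90,000, R100,000, R150,000 (q = 4 of N = 7).
Relative gaps: (165000−80000)/165000 = 0.5152; (165000−90000)/165000 = 0.4545; (165000−100000)/165000 = 0.3939; (165000−150000)/165000 = 0.0909.
Σ = 1.454545. Dividing by the full population N = 7 gives P₁ = 0.208.

0.208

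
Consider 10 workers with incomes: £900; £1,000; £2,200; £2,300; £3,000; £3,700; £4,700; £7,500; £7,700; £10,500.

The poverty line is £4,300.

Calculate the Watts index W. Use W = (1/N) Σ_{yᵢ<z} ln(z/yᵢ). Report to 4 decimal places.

0.4829

Below z: £900, £1,000, £2,200, £2,300, £3,000, £3,700 (q = 6 of N = 10).
Log gaps: ln(4300/900) = 1.5640; ln(4300/1000) = 1.4586; ln(4300/2200) = 0.6702; ln(4300/2300) = 0.6257; ln(4300/3000) = 0.3600; ln(4300/3700) = 0.1503.
W = 4.828739 / 10 = 0.4829.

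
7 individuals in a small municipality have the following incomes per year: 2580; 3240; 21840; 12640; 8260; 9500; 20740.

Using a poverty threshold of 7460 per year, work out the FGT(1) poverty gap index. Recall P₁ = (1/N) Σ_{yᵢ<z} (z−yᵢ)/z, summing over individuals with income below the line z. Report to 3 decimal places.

0.174

Below the line: 2580, 3240 (q = 2 of N = 7).
Shortfall ratios: (7460−2580)/7460 = 0.6542; (7460−3240)/7460 = 0.5657.
Σ = 1.219839. Dividing by the full population N = 7 gives P₁ = 0.174.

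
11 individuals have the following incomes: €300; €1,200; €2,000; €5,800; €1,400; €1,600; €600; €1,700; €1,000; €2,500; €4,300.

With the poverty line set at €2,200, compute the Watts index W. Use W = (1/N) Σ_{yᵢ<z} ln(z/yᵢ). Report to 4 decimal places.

Below the line: €300, €600, €1,000, €1,200, €1,400, €1,600, €1,700, €2,000 (q = 8 of N = 11).
ln(z/y) terms: ln(2200/300) = 1.9924; ln(2200/600) = 1.2993; ln(2200/1000) = 0.7885; ln(2200/1200) = 0.6061; ln(2200/1400) = 0.4520; ln(2200/1600) = 0.3185; ln(2200/1700) = 0.2578; ln(2200/2000) = 0.0953.
W = 5.809884 / 11 = 0.5282.

0.5282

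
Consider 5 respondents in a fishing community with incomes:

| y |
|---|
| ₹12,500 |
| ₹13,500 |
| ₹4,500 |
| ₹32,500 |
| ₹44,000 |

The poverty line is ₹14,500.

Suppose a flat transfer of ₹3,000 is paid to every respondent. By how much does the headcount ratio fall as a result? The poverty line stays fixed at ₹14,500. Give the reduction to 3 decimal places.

Before: below the line — ₹4,500, ₹12,500, ₹13,500; headcount ratio = 0.60000.
After the ₹3,000 transfer: below the line — ₹7,500; headcount ratio = 0.20000.
Reduction = 0.60000 − 0.20000 = 0.400.

0.400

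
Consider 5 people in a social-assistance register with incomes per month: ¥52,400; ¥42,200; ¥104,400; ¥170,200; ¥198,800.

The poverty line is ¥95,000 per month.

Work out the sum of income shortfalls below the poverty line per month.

Poor units: ¥42,200, ¥52,400 (q = 2 of N = 5).
Individual gaps: 95000−42200 = 52800; 95000−52400 = 42600.
Aggregate gap = ¥95,400.

¥95,400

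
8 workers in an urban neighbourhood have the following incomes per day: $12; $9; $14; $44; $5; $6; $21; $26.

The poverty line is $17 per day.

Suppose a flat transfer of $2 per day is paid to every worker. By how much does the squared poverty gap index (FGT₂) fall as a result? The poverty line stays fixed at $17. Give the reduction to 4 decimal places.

0.0588

Before: below the line — $5, $6, $9, $12, $14; squared poverty gap index (FGT₂) = 0.157007.
After the $2 transfer: below the line — $7, $8, $11, $14, $16; squared poverty gap index (FGT₂) = 0.098183.
Reduction = 0.157007 − 0.098183 = 0.0588.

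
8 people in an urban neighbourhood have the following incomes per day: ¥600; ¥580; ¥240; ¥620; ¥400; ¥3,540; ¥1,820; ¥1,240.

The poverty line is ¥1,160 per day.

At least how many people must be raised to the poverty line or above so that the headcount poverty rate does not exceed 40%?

5 of the 8 people are poor, so H = 5/8 = 0.625.
A headcount ratio of at most 40% allows at most ⌊0.40 × 8⌋ = 3 poor people.
So at least 5 − 3 = 2 must be lifted.

2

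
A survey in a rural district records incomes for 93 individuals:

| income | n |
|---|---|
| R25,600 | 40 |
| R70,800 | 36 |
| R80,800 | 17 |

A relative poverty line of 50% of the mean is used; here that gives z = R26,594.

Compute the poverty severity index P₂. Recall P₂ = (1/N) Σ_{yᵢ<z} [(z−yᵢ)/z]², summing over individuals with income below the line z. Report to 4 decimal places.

0.0006

Incomes under z: 40×R25,600 (q = 40 of N = 93).
Relative gaps: (26594−25600)/26594 = 0.0374 (×40).
Squared: 0.0014 (×40).
Sum = 0.055881; P₂ = 0.055881 / 93 = 0.0006.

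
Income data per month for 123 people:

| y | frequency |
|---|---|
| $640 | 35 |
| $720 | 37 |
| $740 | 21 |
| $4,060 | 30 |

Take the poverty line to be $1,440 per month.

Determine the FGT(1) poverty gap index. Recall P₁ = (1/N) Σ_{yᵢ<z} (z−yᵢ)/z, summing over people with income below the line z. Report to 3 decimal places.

0.391

Poor units: 35×$640, 37×$720, 21×$740 (q = 93 of N = 123).
Relative gaps: (1440−640)/1440 = 0.5556 (×35); (1440−720)/1440 = 0.5000 (×37); (1440−740)/1440 = 0.4861 (×21).
Σ = 48.152778. Dividing by the full population N = 123 gives P₁ = 0.391.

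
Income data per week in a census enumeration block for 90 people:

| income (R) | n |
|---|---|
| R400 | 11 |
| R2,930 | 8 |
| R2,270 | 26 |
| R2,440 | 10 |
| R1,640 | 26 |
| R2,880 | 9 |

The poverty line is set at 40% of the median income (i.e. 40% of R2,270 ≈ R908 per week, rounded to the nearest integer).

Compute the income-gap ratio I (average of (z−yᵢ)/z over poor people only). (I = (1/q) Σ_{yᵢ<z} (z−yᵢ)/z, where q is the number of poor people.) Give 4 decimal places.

0.5595

Below z: 11×R400 (q = 11 of N = 90).
Shortfall ratios (z−y)/z: 0.5595 (×11); sum = 6.154185.
The income-gap ratio divides by q (the poor only): 6.154185 / 11 = 0.5595.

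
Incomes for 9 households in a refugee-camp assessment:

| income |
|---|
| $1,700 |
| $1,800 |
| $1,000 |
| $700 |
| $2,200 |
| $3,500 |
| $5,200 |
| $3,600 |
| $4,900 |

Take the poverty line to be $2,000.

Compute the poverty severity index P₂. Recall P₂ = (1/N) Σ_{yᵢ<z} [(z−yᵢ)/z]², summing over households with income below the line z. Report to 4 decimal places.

0.0783

Below the line: $700, $1,000, $1,700, $1,800 (q = 4 of N = 9).
Normalized shortfalls: (2000−700)/2000 = 0.6500; (2000−1000)/2000 = 0.5000; (2000−1700)/2000 = 0.1500; (2000−1800)/2000 = 0.1000.
Squared: 0.4225; 0.2500; 0.0225; 0.0100.
Sum = 0.705000; P₂ = 0.705000 / 9 = 0.0783.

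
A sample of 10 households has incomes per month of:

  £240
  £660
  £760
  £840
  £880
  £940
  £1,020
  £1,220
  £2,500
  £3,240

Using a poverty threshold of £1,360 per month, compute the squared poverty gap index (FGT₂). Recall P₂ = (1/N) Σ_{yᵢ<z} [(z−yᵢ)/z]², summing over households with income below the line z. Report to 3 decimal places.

0.158

Below z: £240, £660, £760, £840, £880, £940, £1,020, £1,220 (q = 8 of N = 10).
Relative gaps: (1360−240)/1360 = 0.8235; (1360−660)/1360 = 0.5147; (1360−760)/1360 = 0.4412; (1360−840)/1360 = 0.3824; (1360−880)/1360 = 0.3529; (1360−940)/1360 = 0.3088; (1360−1020)/1360 = 0.2500; (1360−1220)/1360 = 0.1029.
Squared: 0.6782; 0.2649; 0.1946; 0.1462; 0.1246; 0.0954; 0.0625; 0.0106.
Sum = 1.576990; P₂ = 1.576990 / 10 = 0.158.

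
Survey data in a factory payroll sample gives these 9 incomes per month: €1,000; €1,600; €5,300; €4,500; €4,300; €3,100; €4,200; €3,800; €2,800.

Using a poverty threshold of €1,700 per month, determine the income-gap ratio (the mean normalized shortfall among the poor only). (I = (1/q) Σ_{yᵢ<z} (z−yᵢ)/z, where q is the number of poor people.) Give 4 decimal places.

0.2353

Incomes under z: €1,000, €1,600 (q = 2 of N = 9).
Relative gaps: 0.4118, 0.0588; sum = 0.470588.
The income-gap ratio divides by q (the poor only): 0.470588 / 2 = 0.2353.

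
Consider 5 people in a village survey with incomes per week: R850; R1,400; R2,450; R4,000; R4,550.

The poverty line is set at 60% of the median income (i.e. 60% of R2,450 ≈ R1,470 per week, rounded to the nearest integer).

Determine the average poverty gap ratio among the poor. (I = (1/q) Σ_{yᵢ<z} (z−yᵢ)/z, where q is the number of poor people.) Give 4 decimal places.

Below z: R850, R1,400 (q = 2 of N = 5).
Shortfall ratios (z−y)/z: 0.4218, 0.0476; sum = 0.469388.
I averages over the q = 2 poor units only: 0.469388 / 2 = 0.2347.

0.2347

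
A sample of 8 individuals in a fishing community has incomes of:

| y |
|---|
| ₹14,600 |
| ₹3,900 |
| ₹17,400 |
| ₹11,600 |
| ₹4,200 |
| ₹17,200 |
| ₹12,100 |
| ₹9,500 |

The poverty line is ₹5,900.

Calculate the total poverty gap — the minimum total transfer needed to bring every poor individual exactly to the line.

₹3,700

Below the line: ₹3,900, ₹4,200 (q = 2 of N = 8).
Individual gaps: 5900−3900 = 2000; 5900−4200 = 1700.
Aggregate gap = ₹3,700.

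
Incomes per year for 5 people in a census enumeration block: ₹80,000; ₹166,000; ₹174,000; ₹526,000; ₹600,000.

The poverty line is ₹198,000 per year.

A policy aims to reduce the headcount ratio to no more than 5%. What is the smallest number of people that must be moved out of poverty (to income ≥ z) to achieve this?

3

3 of the 5 people are poor, so H = 3/5 = 0.600.
A headcount ratio of at most 5% allows at most ⌊0.05 × 5⌋ = 0 poor people.
So at least 3 − 0 = 3 must be lifted.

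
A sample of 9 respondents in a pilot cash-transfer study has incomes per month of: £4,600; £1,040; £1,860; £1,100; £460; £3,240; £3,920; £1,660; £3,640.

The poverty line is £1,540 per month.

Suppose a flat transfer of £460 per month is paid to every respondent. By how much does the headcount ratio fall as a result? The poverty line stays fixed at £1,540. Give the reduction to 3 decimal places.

Before: below the line — £460, £1,040, £1,100; headcount ratio = 0.33333.
After the £460 transfer: below the line — £920, £1,500; headcount ratio = 0.22222.
Reduction = 0.33333 − 0.22222 = 0.111.

0.111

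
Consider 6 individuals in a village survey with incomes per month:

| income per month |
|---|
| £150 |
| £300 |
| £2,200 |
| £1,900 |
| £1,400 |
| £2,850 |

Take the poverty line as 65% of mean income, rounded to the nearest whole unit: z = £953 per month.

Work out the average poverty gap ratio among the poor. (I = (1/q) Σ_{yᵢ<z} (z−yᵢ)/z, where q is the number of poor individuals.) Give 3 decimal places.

Incomes under z: £150, £300 (q = 2 of N = 6).
Shortfall ratios (z−y)/z: 0.8426, 0.6852; sum = 1.527807.
The income-gap ratio divides by q (the poor only): 1.527807 / 2 = 0.764.

0.764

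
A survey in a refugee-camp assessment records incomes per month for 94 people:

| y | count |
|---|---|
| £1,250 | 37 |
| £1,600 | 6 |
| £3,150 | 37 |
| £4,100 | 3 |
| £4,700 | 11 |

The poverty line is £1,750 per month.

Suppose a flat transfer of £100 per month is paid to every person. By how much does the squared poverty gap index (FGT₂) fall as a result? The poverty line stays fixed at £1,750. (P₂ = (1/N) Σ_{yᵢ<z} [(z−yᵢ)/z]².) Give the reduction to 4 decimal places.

0.0120

Before: below the line — 37×£1,250, 6×£1,600; squared poverty gap index (FGT₂) = 0.032601.
After the £100 transfer: below the line — 37×£1,350, 6×£1,700; squared poverty gap index (FGT₂) = 0.020617.
Reduction = 0.032601 − 0.020617 = 0.0120.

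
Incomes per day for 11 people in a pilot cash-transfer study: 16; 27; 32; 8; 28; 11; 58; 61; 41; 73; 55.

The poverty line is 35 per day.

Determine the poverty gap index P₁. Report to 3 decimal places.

0.229

Below z: 8, 11, 16, 27, 28, 32 (q = 6 of N = 11).
Gap ratios (z−y)/z: (35−8)/35 = 0.7714; (35−11)/35 = 0.6857; (35−16)/35 = 0.5429; (35−27)/35 = 0.2286; (35−28)/35 = 0.2000; (35−32)/35 = 0.0857.
Σ = 2.514286. Dividing by the full population N = 11 gives P₁ = 0.229.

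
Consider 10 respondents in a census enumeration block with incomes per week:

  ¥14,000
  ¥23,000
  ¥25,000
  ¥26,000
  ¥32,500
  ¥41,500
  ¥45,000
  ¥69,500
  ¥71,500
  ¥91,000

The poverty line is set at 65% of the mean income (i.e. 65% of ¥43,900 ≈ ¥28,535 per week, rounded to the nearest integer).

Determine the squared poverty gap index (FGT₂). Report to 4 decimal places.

Poor units: ¥14,000, ¥23,000, ¥25,000, ¥26,000 (q = 4 of N = 10).
Shortfall ratios: (28535−14000)/28535 = 0.5094; (28535−23000)/28535 = 0.1940; (28535−25000)/28535 = 0.1239; (28535−26000)/28535 = 0.0888.
Squared: 0.2595; 0.0376; 0.0153; 0.0079.
Sum = 0.320327; P₂ = 0.320327 / 10 = 0.0320.

0.0320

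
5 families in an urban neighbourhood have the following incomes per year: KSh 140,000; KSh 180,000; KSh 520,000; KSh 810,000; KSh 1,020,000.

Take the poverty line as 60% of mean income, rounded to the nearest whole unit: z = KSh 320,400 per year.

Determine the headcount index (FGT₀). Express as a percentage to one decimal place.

40.0%

2 of the 5 families have income below KSh 320,400.
H = 2/5 = 40.0%.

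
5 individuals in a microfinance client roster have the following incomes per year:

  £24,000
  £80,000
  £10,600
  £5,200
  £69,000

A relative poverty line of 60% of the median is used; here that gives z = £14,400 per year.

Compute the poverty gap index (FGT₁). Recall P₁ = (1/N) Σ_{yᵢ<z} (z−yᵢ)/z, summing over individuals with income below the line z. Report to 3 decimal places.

0.181

Below z: £5,200, £10,600 (q = 2 of N = 5).
Shortfall ratios: (14400−5200)/14400 = 0.6389; (14400−10600)/14400 = 0.2639.
Σ = 0.902778. Dividing by the full population N = 5 gives P₁ = 0.181.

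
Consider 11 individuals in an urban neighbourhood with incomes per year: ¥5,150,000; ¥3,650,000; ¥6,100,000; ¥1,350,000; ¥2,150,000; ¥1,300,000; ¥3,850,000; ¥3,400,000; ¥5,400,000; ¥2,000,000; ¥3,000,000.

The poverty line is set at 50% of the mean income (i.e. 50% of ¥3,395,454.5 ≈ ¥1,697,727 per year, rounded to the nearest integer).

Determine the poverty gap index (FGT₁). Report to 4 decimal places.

0.0399

Poor units: ¥1,300,000, ¥1,350,000 (q = 2 of N = 11).
Shortfall ratios: (1697727−1300000)/1697727 = 0.2343; (1697727−1350000)/1697727 = 0.2048.
Sum of shortfalls = 0.439089; P₁ averages over all N: 0.439089 / 11 = 0.0399.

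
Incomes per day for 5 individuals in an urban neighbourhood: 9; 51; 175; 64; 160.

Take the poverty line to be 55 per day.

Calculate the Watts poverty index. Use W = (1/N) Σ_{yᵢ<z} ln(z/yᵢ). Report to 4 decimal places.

Below the line: 9, 51 (q = 2 of N = 5).
Log shortfalls: ln(55/9) = 1.8101; ln(55/51) = 0.0755.
W = 1.885616 / 5 = 0.3771.

0.3771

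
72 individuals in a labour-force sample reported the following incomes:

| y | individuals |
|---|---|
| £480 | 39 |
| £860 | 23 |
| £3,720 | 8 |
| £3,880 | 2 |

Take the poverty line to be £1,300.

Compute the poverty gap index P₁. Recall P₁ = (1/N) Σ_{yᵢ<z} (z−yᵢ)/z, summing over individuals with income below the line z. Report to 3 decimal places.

Below the line: 39×£480, 23×£860 (q = 62 of N = 72).
Gap ratios (z−y)/z: (1300−480)/1300 = 0.6308 (×39); (1300−860)/1300 = 0.3385 (×23).
Sum of shortfalls = 32.384615; P₁ averages over all N: 32.384615 / 72 = 0.450.

0.450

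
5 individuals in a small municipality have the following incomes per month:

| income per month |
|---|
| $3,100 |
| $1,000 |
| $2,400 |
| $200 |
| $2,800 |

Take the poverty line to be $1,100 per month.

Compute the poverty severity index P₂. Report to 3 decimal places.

Poor units: $200, $1,000 (q = 2 of N = 5).
Normalized shortfalls: (1100−200)/1100 = 0.8182; (1100−1000)/1100 = 0.0909.
Squared: 0.6694; 0.0083.
Sum = 0.677686; P₂ = 0.677686 / 5 = 0.136.

0.136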